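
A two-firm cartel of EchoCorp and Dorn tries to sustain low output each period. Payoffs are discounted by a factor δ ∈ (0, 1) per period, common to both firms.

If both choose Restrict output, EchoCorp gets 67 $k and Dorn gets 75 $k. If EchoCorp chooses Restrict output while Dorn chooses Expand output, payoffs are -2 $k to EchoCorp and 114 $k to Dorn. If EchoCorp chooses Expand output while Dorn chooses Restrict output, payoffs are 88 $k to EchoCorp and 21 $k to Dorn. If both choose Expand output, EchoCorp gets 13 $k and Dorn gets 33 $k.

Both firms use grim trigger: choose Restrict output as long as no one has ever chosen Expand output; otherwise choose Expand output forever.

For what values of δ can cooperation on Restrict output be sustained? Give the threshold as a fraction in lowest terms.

13/27

For EchoCorp: deviation gain 88−67 = 21, per-period punishment loss 67−13 = 54. IC gives δ ≥ 21/75 = 7/25.
For Dorn: gain 39, loss 42 per period, so δ ≥ 39/81 = 13/27.
The tighter constraint is Dorn's, so cooperation needs δ ≥ 13/27.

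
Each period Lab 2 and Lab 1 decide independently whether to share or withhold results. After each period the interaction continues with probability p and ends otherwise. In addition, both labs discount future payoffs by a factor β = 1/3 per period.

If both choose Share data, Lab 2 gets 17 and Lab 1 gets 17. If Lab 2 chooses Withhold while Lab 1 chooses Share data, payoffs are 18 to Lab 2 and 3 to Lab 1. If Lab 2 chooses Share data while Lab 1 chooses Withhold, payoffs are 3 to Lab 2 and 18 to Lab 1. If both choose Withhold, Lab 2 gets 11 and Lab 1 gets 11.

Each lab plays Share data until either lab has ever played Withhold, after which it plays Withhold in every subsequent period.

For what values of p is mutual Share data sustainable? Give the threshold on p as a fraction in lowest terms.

3/7

With continuation probability p and discount β, the effective per-period discount factor is βp.
Grim-trigger IC: βp ≥ (18−17)/(18−11) = 1/7.
So p ≥ (1/7)/(1/3) = 3/7.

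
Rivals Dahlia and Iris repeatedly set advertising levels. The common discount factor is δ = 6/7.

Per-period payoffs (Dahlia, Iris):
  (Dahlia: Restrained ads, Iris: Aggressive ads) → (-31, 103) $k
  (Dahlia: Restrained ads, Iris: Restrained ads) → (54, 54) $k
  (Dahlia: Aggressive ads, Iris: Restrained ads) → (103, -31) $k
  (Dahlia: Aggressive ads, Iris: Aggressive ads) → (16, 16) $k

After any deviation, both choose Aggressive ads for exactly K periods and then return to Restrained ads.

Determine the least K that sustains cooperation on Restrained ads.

2

No profitable deviation requires (54−16)(δ+…+δ^K) ≥ 103−54, i.e. δ+…+δ^K ≥ 49/38 ≈ 1.2895.
With δ = 6/7, the partial sums are K=1: 0.8571, K=2: 1.5918.
K = 2 is the first length at which the sum reaches 1.2895.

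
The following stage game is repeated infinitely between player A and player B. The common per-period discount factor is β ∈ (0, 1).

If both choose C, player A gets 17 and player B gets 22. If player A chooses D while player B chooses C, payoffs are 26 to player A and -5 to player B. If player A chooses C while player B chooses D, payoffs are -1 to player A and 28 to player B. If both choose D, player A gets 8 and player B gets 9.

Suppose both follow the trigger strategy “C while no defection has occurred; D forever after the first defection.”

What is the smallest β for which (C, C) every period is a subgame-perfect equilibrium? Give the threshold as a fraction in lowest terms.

player A: cooperation gives 17 each period; deviation gives 26 once then 8 forever.
  17/(1−β) ≥ 26 + 8β/(1−β) ⇒ β ≥ 9/18 = 1/2.
player B: cooperation gives 22 each period; deviation gives 28 once then 9 forever.
  β ≥ 6/19.
Both must hold, so the binding constraint is player A's: β ≥ 1/2.

1/2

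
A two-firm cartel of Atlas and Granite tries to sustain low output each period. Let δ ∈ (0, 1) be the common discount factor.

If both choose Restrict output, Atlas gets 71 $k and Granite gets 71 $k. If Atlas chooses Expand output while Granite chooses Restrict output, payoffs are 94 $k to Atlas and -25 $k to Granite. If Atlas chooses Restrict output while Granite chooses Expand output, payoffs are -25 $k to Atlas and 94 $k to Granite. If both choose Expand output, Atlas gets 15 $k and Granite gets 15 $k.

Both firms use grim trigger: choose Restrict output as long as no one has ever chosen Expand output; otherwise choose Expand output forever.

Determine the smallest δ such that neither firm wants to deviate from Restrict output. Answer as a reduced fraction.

23/79

One-period gain from deviating is 94 − 71 = 23. The loss is 71 − 15 = 56 in every subsequent period, with present value 56·δ/(1−δ).
Deviation is unprofitable when 56·δ/(1−δ) ≥ 23, i.e. δ/(1−δ) ≥ 23/56.
Equivalently δ ≥ 23/(23+56) = 23/79.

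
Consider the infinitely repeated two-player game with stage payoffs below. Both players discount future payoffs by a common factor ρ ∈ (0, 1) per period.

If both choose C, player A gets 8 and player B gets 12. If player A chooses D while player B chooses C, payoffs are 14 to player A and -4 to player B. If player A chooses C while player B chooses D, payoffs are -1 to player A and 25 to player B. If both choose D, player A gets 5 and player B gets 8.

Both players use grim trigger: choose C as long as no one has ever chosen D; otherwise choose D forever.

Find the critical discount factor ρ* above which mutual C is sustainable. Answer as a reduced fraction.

13/17

player A's threshold: (14−8)/(14−5) = 2/3.
player B's threshold: (25−12)/(25−8) = 13/17.
2/3 < 13/17, so player B binds and ρ* = 13/17.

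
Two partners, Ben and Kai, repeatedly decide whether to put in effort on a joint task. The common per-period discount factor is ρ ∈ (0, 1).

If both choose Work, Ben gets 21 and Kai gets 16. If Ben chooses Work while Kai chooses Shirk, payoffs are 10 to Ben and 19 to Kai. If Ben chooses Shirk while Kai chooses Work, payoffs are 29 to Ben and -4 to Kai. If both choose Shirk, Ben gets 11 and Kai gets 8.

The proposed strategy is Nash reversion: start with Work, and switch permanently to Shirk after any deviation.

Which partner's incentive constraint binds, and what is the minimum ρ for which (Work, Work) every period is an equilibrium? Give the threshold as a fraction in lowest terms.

Ben; ρ ≥ 4/9

For Ben: deviation gain 29−21 = 8, per-period punishment loss 21−11 = 10. IC gives ρ ≥ 8/18 = 4/9.
For Kai: gain 3, loss 8 per period, so ρ ≥ 3/11.
The tighter constraint is Ben's, so cooperation needs ρ ≥ 4/9.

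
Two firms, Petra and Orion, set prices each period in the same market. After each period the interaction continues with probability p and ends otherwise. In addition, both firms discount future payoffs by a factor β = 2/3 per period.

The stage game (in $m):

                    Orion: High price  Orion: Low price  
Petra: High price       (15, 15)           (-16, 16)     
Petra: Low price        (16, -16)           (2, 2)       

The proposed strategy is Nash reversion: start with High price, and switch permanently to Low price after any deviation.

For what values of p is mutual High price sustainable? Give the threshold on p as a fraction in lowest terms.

Expected continuation weight on next period's payoff is β·p = 2/3·p, which plays the role of the discount factor.
Cooperation requires 2/3·p ≥ (16−15)/(16−2) = 1/14, hence p ≥ 3/28.

3/28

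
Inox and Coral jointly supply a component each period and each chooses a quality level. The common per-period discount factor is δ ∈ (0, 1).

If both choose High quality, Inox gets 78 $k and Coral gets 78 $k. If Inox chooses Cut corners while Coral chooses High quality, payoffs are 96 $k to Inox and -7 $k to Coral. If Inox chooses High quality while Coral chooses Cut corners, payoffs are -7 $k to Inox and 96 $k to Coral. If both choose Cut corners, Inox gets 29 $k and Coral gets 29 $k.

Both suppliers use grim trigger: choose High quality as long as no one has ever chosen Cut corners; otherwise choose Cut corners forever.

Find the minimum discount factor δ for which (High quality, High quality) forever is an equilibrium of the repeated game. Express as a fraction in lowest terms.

78/(1−δ) ≥ 96 + 29δ/(1−δ)
78 ≥ 96 − 67δ
δ ≥ 18/67.

18/67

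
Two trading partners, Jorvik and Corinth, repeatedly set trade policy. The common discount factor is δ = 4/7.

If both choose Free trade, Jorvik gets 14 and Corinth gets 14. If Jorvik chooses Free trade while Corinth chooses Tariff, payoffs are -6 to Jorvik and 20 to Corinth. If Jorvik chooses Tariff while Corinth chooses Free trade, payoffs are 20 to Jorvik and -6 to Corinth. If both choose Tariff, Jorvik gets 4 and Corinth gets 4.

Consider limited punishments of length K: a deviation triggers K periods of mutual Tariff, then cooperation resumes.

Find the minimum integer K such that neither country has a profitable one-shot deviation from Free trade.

2

Need Σ_{k=1}^{K} δ^k ≥ (20−14)/(14−4) = 0.6000 at δ = 4/7.
At K = 1 the sum is 0.5714 < 0.6000; at K = 2 it is 0.8980 ≥ 0.6000.
So the minimum punishment length is K = 2.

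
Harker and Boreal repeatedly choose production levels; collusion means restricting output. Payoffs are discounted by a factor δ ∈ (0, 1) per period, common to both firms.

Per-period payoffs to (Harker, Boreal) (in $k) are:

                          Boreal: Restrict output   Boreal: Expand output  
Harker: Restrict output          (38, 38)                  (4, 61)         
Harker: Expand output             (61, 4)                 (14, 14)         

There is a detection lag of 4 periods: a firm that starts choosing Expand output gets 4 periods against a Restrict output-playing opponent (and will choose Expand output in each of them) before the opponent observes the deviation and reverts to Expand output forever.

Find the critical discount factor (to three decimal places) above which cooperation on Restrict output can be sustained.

Deviating for the 4 undetected periods gains 61−38 = 23 per period over cooperation, then loses 38−14 = 24 per period forever once punishment starts.
Gain: 23(1 + δ + … + δ^3); loss: 24·δ^4/(1−δ).
No profitable deviation ⇔ 23(1−δ^4) ≤ 24·δ^4, i.e. δ^4 ≥ 23/(23+24) = 23/47.
Hence δ ≥ (23/47)^(1/4) ≈ 0.836.

0.836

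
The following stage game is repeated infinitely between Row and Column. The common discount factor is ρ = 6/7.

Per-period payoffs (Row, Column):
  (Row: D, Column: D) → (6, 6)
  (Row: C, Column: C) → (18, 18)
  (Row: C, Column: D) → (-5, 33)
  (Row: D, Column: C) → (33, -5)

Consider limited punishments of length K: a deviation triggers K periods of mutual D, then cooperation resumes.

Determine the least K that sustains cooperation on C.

2

Need Σ_{k=1}^{K} ρ^k ≥ (33−18)/(18−6) = 1.2500 at ρ = 6/7.
At K = 1 the sum is 0.8571 < 1.2500; at K = 2 it is 1.5918 ≥ 1.2500.
So the minimum punishment length is K = 2.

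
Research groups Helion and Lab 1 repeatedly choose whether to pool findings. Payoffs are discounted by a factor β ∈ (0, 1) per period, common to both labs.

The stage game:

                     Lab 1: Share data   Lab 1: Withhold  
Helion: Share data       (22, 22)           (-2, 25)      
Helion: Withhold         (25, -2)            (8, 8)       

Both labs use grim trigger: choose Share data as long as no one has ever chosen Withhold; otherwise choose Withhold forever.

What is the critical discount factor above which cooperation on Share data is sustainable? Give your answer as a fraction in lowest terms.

One-period gain from deviating is 25 − 22 = 3. The loss is 22 − 8 = 14 in every subsequent period, with present value 14·β/(1−β).
Deviation is unprofitable when 14·β/(1−β) ≥ 3, i.e. β/(1−β) ≥ 3/14.
Equivalently β ≥ 3/(3+14) = 3/17.

3/17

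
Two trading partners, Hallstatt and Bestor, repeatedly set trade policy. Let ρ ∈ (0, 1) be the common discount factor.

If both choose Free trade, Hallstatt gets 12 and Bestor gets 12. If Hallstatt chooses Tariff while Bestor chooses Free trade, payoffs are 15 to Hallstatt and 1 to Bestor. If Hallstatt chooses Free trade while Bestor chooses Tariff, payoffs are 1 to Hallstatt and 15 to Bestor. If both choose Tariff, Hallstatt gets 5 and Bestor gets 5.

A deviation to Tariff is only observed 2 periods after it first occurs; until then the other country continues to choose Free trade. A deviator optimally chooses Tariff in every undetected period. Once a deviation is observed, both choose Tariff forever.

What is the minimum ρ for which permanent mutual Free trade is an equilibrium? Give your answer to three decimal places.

The best deviation is to choose Tariff for all 2 undetected periods, earning 15 each, then 5 forever once detected.
Deviation value: 15(1−ρ^2)/(1−ρ) + 5ρ^2/(1−ρ); cooperation value: 12/(1−ρ).
IC: 12 ≥ 15(1−ρ^2) + 5ρ^2 = 15 − 10ρ^2.
So ρ^2 ≥ 3/10, giving ρ ≥ (3/10)^(1/2) ≈ 0.548.

0.548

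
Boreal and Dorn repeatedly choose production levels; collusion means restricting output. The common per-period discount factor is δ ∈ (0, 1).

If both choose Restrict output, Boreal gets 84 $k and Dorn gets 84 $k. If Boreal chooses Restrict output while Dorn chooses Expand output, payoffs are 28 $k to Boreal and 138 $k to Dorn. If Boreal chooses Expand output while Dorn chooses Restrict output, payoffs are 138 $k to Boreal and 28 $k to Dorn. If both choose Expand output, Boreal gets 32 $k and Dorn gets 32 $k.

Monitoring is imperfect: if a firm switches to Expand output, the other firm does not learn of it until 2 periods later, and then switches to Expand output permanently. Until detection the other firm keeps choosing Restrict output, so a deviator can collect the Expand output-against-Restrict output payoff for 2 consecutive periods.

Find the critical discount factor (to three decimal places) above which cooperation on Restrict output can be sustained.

0.714

A deviator earns 138 for 2 periods, then 32 forever; cooperating earns 84 forever. Multiplying the IC by (1−δ):
84 ≥ 138(1−δ^2) + 32δ^2, so 106·δ^2 ≥ 54 and δ^2 ≥ 27/53.
δ ≥ (27/53)^(1/2) ≈ 0.714.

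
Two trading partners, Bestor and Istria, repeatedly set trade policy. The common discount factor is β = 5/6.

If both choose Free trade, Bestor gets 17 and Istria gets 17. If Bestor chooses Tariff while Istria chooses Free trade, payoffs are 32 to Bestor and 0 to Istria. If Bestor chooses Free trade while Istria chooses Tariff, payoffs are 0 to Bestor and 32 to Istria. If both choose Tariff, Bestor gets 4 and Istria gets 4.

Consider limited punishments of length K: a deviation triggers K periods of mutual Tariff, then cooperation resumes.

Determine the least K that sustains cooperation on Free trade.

IC: β(1−β^K)/(1−β) ≥ (32−17)/(17−4) = 15/13.
With β = 5/6: need 1 − β^K ≥ 15/13·(1−5/6)/(5/6), i.e. β^K ≤ 0.7692.
Since (5/6)^1 = 0.8333 and (5/6)^2 = 0.6944, the smallest such K is 2.

2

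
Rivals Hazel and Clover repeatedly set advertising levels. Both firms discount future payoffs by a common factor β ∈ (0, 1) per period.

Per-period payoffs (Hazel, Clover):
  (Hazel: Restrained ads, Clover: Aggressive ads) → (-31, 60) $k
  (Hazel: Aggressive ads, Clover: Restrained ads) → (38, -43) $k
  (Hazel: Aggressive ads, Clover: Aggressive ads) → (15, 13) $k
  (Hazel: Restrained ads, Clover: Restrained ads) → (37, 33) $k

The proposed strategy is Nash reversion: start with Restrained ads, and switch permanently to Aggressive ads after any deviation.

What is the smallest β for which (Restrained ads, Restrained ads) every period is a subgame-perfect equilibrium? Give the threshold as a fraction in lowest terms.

27/47

For Hazel: deviation gain 38−37 = 1, per-period punishment loss 37−15 = 22. IC gives β ≥ 1/23.
For Clover: gain 27, loss 20 per period, so β ≥ 27/47.
The tighter constraint is Clover's, so cooperation needs β ≥ 27/47.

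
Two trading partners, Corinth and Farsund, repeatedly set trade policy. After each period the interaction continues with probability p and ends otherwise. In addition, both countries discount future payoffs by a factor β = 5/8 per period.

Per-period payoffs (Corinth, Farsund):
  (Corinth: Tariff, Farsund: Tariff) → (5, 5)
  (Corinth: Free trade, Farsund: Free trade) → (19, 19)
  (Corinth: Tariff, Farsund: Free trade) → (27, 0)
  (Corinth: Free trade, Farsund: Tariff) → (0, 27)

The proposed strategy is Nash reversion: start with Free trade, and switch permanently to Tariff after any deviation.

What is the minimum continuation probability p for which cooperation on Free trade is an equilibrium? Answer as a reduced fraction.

32/55

Expected continuation weight on next period's payoff is β·p = 5/8·p, which plays the role of the discount factor.
Cooperation requires 5/8·p ≥ (27−19)/(27−5) = 4/11, hence p ≥ 32/55.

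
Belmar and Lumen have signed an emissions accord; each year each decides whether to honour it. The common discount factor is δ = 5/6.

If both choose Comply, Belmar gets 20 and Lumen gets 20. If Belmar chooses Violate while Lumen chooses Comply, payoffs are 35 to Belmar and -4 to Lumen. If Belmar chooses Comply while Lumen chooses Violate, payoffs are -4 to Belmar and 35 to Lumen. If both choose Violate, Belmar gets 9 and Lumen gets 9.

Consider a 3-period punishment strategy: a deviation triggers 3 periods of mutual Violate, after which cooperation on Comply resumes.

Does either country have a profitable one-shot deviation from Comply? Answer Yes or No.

IC: δ+…+δ^3 ≥ (35−20)/(20−9) = 15/11.
At δ = 5/6: partial sum = 2.1065 ≥ 1.3636. Cooperation sustainable.

No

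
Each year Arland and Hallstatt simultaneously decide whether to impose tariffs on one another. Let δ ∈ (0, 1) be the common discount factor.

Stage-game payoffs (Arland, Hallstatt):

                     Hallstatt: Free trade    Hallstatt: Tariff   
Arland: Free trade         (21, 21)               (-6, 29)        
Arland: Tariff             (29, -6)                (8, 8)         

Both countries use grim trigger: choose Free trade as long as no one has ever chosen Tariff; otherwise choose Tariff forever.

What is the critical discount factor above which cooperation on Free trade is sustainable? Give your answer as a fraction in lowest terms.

8/21

Cooperation forever yields 21 each period: 21/(1−δ).
Deviating yields 29 once, then 8 forever: 29 + 8δ/(1−δ).
No profitable deviation requires 21/(1−δ) ≥ 29 + 8δ/(1−δ).
Multiplying by (1−δ): 21 ≥ 29(1−δ) + 8δ = 29 − 21δ.
So 21δ ≥ 8, i.e. δ ≥ 8/21.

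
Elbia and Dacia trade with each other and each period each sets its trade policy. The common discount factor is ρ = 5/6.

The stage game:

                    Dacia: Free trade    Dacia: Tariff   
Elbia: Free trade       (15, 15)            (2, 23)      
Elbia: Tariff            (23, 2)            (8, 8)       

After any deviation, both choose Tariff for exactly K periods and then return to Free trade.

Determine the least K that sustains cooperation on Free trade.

2

No profitable deviation requires (15−8)(ρ+…+ρ^K) ≥ 23−15, i.e. ρ+…+ρ^K ≥ 8/7 ≈ 1.1429.
With ρ = 5/6, the partial sums are K=1: 0.8333, K=2: 1.5278.
K = 2 is the first length at which the sum reaches 1.1429.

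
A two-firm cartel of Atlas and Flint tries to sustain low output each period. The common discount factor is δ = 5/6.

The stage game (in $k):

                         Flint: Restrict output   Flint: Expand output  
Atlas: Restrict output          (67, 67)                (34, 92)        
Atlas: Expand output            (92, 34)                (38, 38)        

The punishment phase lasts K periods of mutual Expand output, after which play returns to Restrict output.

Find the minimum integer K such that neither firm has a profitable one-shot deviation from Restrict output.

2

IC: δ(1−δ^K)/(1−δ) ≥ (92−67)/(67−38) = 25/29.
With δ = 5/6: need 1 − δ^K ≥ 25/29·(1−5/6)/(5/6), i.e. δ^K ≤ 0.8276.
Since (5/6)^1 = 0.8333 and (5/6)^2 = 0.6944, the smallest such K is 2.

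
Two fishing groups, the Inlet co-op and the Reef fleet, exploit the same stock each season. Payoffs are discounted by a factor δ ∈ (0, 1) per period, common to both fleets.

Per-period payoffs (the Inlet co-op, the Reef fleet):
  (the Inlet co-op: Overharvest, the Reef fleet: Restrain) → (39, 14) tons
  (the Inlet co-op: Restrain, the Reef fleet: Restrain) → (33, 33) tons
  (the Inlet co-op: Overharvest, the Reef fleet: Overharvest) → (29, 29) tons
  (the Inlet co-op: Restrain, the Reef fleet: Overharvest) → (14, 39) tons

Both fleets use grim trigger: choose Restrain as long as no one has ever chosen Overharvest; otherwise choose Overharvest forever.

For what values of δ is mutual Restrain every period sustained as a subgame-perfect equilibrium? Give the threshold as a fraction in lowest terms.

3/5

One-period gain from deviating is 39 − 33 = 6. The loss is 33 − 29 = 4 in every subsequent period, with present value 4·δ/(1−δ).
Deviation is unprofitable when 4·δ/(1−δ) ≥ 6, i.e. δ/(1−δ) ≥ 3/2.
Equivalently δ ≥ 6/(6+4) = 3/5.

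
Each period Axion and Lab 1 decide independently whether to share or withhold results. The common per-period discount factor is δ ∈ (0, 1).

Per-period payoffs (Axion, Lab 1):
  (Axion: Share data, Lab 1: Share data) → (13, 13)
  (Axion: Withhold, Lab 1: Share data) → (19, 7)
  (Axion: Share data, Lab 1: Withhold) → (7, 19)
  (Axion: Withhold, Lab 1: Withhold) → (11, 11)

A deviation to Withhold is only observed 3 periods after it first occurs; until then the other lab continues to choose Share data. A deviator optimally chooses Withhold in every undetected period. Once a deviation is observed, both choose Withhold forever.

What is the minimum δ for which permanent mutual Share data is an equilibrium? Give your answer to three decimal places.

Deviating for the 3 undetected periods gains 19−13 = 6 per period over cooperation, then loses 13−11 = 2 per period forever once punishment starts.
Gain: 6(1 + δ + … + δ^2); loss: 2·δ^3/(1−δ).
No profitable deviation ⇔ 6(1−δ^3) ≤ 2·δ^3, i.e. δ^3 ≥ 6/(6+2) = 3/4.
Hence δ ≥ (3/4)^(1/3) ≈ 0.909.

0.909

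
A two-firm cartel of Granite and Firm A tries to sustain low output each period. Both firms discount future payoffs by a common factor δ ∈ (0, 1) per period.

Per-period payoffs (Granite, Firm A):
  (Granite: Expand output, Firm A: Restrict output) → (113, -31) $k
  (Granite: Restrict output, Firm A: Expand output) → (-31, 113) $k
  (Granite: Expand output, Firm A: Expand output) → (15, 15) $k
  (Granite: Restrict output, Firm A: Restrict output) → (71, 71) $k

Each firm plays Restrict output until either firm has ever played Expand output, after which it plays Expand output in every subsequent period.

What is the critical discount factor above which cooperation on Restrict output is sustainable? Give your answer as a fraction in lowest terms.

3/7

71/(1−δ) ≥ 113 + 15δ/(1−δ)
71 ≥ 113 − 98δ
δ ≥ 42/98 = 3/7.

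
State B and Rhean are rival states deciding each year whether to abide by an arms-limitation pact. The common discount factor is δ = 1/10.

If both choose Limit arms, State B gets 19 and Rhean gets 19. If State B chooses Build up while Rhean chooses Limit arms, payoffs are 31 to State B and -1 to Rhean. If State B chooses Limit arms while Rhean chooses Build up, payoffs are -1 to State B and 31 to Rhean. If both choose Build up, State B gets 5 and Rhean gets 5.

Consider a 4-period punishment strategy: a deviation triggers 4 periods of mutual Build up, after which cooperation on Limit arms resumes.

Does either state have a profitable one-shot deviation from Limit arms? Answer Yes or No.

Comparing payoff streams over the 5 periods until play realigns: cooperate → 19(1+δ+…+δ^4); deviate → 31 + 5(δ+…+δ^4).
Cooperation is sustained iff (19−5)(δ+…+δ^4) ≥ 31−19.
δ+…+δ^4 = 1/10·(1−(1/10)^4)/(1−1/10) = 0.1111, and (31−19)/(19−5) = 0.8571.
0.1111 < 0.8571, so cooperation is not sustainable.

Yes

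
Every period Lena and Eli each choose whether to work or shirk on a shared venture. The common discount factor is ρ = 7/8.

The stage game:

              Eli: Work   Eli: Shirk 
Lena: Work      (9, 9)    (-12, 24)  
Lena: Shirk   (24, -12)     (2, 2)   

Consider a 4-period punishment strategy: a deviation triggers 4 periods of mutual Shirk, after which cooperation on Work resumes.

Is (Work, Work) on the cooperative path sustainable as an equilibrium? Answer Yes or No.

Comparing payoff streams over the 5 periods until play realigns: cooperate → 9(1+ρ+…+ρ^4); deviate → 24 + 2(ρ+…+ρ^4).
Cooperation is sustained iff (9−2)(ρ+…+ρ^4) ≥ 24−9.
ρ+…+ρ^4 = 7/8·(1−(7/8)^4)/(1−7/8) = 2.8967, and (24−9)/(9−2) = 2.1429.
2.8967 ≥ 2.1429, so cooperation is sustainable.

Yes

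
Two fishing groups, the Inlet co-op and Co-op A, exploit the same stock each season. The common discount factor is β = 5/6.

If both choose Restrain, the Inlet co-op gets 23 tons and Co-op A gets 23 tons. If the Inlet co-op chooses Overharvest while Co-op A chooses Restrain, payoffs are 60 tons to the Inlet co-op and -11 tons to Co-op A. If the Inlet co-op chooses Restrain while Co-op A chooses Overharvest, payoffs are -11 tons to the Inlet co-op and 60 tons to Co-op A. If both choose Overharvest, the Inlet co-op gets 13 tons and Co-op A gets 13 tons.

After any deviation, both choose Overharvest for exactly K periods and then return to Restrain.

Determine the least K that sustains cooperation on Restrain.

8

No profitable deviation requires (23−13)(β+…+β^K) ≥ 60−23, i.e. β+…+β^K ≥ 37/10 ≈ 3.7000.
With β = 5/6, the partial sums are K=1: 0.8333, K=2: 1.5278, …, K=6: 3.3255, K=7: 3.6046, K=8: 3.8372.
K = 8 is the first length at which the sum reaches 3.7000.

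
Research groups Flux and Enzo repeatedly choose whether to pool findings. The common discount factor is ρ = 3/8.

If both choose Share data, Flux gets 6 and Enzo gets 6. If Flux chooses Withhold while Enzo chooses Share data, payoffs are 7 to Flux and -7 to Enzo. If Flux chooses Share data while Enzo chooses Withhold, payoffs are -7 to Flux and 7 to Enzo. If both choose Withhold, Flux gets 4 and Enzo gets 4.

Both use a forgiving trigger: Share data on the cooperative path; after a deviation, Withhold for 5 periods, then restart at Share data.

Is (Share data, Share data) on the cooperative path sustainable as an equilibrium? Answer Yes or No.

Yes

IC: ρ+…+ρ^5 ≥ (7−6)/(6−4) = 1/2.
At ρ = 3/8: partial sum = 0.5956 ≥ 0.5000. Cooperation sustainable.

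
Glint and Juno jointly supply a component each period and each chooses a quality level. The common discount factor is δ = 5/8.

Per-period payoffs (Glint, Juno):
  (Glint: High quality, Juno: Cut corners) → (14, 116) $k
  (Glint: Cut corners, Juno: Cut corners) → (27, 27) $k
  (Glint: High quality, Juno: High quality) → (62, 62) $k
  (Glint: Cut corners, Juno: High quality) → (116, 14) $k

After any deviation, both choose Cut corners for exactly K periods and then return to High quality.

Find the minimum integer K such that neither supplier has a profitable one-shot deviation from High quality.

6

IC: δ(1−δ^K)/(1−δ) ≥ (116−62)/(62−27) = 54/35.
With δ = 5/8: need 1 − δ^K ≥ 54/35·(1−5/8)/(5/8), i.e. δ^K ≤ 0.0743.
Since (5/8)^5 = 0.0954 and (5/8)^6 = 0.0596, the smallest such K is 6.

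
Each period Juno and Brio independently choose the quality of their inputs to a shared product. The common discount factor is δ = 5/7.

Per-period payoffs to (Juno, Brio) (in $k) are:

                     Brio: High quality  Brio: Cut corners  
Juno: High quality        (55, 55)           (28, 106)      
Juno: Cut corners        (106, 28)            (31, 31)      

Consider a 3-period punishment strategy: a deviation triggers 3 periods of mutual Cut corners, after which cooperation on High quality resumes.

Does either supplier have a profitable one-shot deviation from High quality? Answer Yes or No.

Yes

IC: δ+…+δ^3 ≥ (106−55)/(55−31) = 17/8.
At δ = 5/7: partial sum = 1.5889 < 2.1250. Cooperation not sustainable.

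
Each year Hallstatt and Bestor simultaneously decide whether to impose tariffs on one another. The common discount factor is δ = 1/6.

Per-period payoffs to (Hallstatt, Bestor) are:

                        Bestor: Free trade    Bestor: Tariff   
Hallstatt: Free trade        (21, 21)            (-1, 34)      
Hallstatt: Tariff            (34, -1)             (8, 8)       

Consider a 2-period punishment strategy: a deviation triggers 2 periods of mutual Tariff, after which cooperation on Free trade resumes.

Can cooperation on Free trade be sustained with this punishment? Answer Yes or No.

A one-shot deviation gives 34 now, then 8 for 2 periods, then back to 21.
Gain from deviating: (34−21) today; loss: (21−8) in each of the next 2 periods.
No-deviation condition: (21−8)(δ+…+δ^2) ≥ 34−21, i.e. δ+…+δ^2 ≥ 1.
At δ = 1/6: δ+…+δ^2 = 0.1944 < 1.0000.
So cooperation is not sustainable.

No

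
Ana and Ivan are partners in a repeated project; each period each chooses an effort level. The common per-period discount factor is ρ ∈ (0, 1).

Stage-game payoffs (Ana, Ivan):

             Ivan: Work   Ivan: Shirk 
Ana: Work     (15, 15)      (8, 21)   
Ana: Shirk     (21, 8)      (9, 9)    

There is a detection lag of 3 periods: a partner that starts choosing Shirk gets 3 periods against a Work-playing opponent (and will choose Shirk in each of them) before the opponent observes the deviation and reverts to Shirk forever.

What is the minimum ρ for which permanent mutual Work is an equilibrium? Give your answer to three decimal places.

A deviator earns 21 for 3 periods, then 9 forever; cooperating earns 15 forever. Multiplying the IC by (1−ρ):
15 ≥ 21(1−ρ^3) + 9ρ^3, so 12·ρ^3 ≥ 6 and ρ^3 ≥ 1/2.
ρ ≥ (1/2)^(1/3) ≈ 0.794.

0.794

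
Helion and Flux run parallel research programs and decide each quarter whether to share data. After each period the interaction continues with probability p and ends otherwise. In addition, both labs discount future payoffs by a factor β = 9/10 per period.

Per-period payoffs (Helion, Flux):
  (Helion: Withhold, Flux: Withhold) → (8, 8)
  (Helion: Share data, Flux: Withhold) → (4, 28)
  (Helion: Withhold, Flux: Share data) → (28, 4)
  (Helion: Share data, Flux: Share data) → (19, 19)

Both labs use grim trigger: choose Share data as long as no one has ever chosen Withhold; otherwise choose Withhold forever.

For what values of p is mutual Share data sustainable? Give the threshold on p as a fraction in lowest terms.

With continuation probability p and discount β, the effective per-period discount factor is βp.
Grim-trigger IC: βp ≥ (28−19)/(28−8) = 9/20.
So p ≥ (9/20)/(9/10) = 1/2.

1/2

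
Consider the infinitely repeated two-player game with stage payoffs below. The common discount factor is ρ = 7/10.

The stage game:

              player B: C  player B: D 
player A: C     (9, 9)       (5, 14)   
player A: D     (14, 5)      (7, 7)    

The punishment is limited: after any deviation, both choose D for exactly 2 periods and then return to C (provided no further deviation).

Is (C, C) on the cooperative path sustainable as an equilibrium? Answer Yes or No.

No

A one-shot deviation gives 14 now, then 7 for 2 periods, then back to 9.
Gain from deviating: (14−9) today; loss: (9−7) in each of the next 2 periods.
No-deviation condition: (9−7)(ρ+…+ρ^2) ≥ 14−9, i.e. ρ+…+ρ^2 ≥ 5/2.
At ρ = 7/10: ρ+…+ρ^2 = 1.1900 < 2.5000.
So cooperation is not sustainable.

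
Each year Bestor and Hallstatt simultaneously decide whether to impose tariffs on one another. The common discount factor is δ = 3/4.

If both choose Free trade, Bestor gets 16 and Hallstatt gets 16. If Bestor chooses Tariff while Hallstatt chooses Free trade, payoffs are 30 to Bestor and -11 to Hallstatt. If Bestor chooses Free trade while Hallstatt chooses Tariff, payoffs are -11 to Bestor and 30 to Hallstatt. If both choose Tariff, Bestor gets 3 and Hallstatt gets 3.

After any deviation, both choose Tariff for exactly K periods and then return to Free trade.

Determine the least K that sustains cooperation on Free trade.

IC: δ(1−δ^K)/(1−δ) ≥ (30−16)/(16−3) = 14/13.
With δ = 3/4: need 1 − δ^K ≥ 14/13·(1−3/4)/(3/4), i.e. δ^K ≤ 0.6410.
Since (3/4)^1 = 0.7500 and (3/4)^2 = 0.5625, the smallest such K is 2.

2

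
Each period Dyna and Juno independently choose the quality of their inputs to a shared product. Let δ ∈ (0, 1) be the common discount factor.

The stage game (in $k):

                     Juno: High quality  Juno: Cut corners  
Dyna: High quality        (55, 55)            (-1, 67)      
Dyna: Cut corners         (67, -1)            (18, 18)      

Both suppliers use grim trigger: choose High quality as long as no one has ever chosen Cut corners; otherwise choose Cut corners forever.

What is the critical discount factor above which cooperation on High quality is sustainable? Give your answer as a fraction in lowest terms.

12/49

55/(1−δ) ≥ 67 + 18δ/(1−δ)
55 ≥ 67 − 49δ
δ ≥ 12/49.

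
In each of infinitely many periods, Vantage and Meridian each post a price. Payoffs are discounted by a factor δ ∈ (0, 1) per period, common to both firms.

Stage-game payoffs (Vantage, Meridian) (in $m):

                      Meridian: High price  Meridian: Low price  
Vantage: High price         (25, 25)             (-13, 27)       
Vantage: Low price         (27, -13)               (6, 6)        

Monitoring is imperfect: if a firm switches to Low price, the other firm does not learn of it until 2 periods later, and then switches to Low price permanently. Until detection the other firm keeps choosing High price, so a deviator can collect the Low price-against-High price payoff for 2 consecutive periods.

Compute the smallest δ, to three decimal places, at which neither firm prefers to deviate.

0.309

A deviator earns 27 for 2 periods, then 6 forever; cooperating earns 25 forever. Multiplying the IC by (1−δ):
25 ≥ 27(1−δ^2) + 6δ^2, so 21·δ^2 ≥ 2 and δ^2 ≥ 2/21.
δ ≥ (2/21)^(1/2) ≈ 0.309.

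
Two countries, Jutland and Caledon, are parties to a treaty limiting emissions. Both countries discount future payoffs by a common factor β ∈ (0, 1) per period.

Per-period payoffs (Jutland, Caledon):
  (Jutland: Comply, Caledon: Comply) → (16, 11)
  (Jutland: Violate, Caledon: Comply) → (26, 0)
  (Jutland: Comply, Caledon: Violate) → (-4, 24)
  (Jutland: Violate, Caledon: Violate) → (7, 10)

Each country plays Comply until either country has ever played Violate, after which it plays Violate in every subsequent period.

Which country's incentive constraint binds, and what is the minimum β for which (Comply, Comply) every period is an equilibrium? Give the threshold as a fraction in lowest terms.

Caledon; β ≥ 13/14

For Jutland: deviation gain 26−16 = 10, per-period punishment loss 16−7 = 9. IC gives β ≥ 10/19.
For Caledon: gain 13, loss 1 per period, so β ≥ 13/14.
The tighter constraint is Caledon's, so cooperation needs β ≥ 13/14.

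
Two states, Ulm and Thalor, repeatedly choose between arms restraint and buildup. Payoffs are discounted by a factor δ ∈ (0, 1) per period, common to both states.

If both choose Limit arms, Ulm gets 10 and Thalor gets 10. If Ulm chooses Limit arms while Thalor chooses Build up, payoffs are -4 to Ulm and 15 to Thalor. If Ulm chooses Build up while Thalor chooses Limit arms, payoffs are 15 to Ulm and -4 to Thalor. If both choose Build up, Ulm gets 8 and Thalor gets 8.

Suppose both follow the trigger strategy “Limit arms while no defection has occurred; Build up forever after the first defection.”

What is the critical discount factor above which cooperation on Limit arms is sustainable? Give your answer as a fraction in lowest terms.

One-period gain from deviating is 15 − 10 = 5. The loss is 10 − 8 = 2 in every subsequent period, with present value 2·δ/(1−δ).
Deviation is unprofitable when 2·δ/(1−δ) ≥ 5, i.e. δ/(1−δ) ≥ 5/2.
Equivalently δ ≥ 5/(5+2) = 5/7.

5/7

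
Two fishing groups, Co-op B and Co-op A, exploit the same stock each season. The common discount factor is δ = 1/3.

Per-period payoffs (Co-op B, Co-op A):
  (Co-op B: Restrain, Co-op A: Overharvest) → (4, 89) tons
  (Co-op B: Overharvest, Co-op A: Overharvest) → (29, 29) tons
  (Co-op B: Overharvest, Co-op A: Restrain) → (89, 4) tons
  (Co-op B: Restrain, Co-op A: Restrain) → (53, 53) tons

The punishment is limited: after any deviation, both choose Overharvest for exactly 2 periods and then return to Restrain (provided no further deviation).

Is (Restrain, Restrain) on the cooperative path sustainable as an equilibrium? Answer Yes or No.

No

A one-shot deviation gives 89 now, then 29 for 2 periods, then back to 53.
Gain from deviating: (89−53) today; loss: (53−29) in each of the next 2 periods.
No-deviation condition: (53−29)(δ+…+δ^2) ≥ 89−53, i.e. δ+…+δ^2 ≥ 3/2.
At δ = 1/3: δ+…+δ^2 = 0.4444 < 1.5000.
So cooperation is not sustainable.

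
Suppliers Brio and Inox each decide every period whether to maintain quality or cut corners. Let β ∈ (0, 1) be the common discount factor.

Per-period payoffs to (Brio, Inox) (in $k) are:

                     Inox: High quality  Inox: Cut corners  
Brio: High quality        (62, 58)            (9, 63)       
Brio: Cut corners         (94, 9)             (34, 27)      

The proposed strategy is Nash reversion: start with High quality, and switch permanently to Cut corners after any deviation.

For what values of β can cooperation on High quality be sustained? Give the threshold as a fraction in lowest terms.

8/15

Brio: cooperation gives 62 each period; deviation gives 94 once then 34 forever.
  62/(1−β) ≥ 94 + 34β/(1−β) ⇒ β ≥ 32/60 = 8/15.
Inox: cooperation gives 58 each period; deviation gives 63 once then 27 forever.
  β ≥ 5/36.
Both must hold, so the binding constraint is Brio's: β ≥ 8/15.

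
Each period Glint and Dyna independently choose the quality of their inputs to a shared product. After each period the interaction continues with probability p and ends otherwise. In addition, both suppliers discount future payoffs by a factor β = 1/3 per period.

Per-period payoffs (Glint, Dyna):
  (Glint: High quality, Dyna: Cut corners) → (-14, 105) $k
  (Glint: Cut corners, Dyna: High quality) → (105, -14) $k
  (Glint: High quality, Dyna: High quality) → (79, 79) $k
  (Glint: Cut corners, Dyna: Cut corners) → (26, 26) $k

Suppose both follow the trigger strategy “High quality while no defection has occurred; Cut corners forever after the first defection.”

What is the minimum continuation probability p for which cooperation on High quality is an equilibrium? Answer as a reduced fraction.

With continuation probability p and discount β, the effective per-period discount factor is βp.
Grim-trigger IC: βp ≥ (105−79)/(105−26) = 26/79.
So p ≥ (26/79)/(1/3) = 78/79.

78/79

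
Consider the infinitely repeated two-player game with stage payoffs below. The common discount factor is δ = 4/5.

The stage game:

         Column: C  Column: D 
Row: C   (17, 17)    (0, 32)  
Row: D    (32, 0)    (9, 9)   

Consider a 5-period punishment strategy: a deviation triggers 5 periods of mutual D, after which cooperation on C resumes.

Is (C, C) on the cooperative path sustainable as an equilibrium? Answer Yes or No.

Comparing payoff streams over the 6 periods until play realigns: cooperate → 17(1+δ+…+δ^5); deviate → 32 + 9(δ+…+δ^5).
Cooperation is sustained iff (17−9)(δ+…+δ^5) ≥ 32−17.
δ+…+δ^5 = 4/5·(1−(4/5)^5)/(1−4/5) = 2.6893, and (32−17)/(17−9) = 1.8750.
2.6893 ≥ 1.8750, so cooperation is sustainable.

Yes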